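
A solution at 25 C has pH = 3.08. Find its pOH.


pOH = 14 - pH
pOH = 14 - 3.08
pOH = 10.92

10.92


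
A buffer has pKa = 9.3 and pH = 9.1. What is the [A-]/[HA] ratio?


[A-]/[HA] = 10^(pH - pKa)
= 10^(9.1 - 9.3)
= 0.631

0.631


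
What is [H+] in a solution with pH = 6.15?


[H+] = 10^(-pH)
[H+] = 10^(-6.15)
[H+] = 7.079e-07 M

7.079e-07 M


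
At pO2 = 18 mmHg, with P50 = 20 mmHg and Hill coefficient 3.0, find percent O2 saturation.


Y = pO2^n / (P50^n + pO2^n)
Y = 18^3.0 / (20^3.0 + 18^3.0)
Y = 42.16%

42.16%


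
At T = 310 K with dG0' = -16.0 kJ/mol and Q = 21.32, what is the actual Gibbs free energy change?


dG = dG0' + RT * ln(Q) / 1000
dG = -16.0 + 8.314 * 310 * ln(21.32) / 1000
dG = -8.1143 kJ/mol

-8.1143 kJ/mol


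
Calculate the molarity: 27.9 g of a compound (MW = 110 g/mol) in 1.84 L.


C = (mass / MW) / volume
C = (27.9 / 110) / 1.84
C = 0.1378 M

0.1378 M


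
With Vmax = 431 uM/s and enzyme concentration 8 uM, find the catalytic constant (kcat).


kcat = Vmax / [E]t
kcat = 431 / 8
kcat = 53.875 s^-1

53.875 s^-1


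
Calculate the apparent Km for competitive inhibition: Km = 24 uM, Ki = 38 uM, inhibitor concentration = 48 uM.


Km_app = Km * (1 + [I]/Ki)
Km_app = 24 * (1 + 48/38)
Km_app = 54.3158 uM

54.3158 uM


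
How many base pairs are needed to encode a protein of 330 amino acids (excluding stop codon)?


Each amino acid = 1 codon = 3 bp
bp = 330 * 3 = 990 bp

990 bp


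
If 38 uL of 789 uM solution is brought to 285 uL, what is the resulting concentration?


C2 = C1 * V1 / V2
C2 = 789 * 38 / 285
C2 = 105.2 uM

105.2 uM


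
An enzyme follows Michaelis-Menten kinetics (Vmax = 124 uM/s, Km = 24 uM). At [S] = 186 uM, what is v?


v = Vmax * [S] / (Km + [S])
v = 124 * 186 / (24 + 186)
v = 109.8286 uM/s

109.8286 uM/s


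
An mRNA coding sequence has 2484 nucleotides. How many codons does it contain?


codons = nucleotides / 3
codons = 2484 / 3 = 828

828


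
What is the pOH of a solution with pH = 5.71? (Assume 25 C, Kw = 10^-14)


pOH = 14 - pH
pOH = 14 - 5.71
pOH = 8.29

8.29


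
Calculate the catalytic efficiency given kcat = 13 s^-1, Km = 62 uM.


Catalytic efficiency = kcat / Km
= 13 / 62
= 0.2097 uM^-1*s^-1

0.2097 uM^-1*s^-1


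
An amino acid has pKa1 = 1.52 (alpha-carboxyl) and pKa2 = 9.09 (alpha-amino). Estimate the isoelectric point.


pI = (pKa1 + pKa2) / 2
pI = (1.52 + 9.09) / 2
pI = 5.305

5.305


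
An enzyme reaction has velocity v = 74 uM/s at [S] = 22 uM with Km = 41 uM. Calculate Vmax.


Vmax = v * (Km + [S]) / [S]
Vmax = 74 * (41 + 22) / 22
Vmax = 211.9091 uM/s

211.9091 uM/s


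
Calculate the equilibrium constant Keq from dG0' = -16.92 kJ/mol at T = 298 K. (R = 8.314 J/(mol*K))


Keq = exp(-dG0 * 1000 / (R * T))
Keq = exp(-(-16.92) * 1000 / (8.314 * 298))
Keq = 924.5126

924.5126


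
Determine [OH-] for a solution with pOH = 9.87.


[OH-] = 10^(-pOH)
[OH-] = 10^(-9.87)
[OH-] = 1.349e-10 M

1.349e-10 M


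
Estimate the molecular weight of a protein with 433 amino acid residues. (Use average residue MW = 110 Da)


MW = n_residues * 110 Da
MW = 433 * 110
MW = 47630 Da

47630 Da


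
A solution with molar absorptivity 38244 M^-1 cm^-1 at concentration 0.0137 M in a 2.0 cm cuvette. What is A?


A = epsilon * c * l
A = 38244 * 0.0137 * 2.0
A = 1047.8856

1047.8856


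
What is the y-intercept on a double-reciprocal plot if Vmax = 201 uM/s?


y-intercept = 1/Vmax
= 1/201
= 0.005 s/uM

0.005 s/uM


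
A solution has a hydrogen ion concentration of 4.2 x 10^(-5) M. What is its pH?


pH = -log10([H+])
pH = -log10(4.2 x 10^(-5))
pH = 4.3768

4.3768


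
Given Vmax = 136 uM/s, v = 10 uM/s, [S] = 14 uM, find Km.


Km = [S] * (Vmax - v) / v
Km = 14 * (136 - 10) / 10
Km = 176.4 uM

176.4 uM


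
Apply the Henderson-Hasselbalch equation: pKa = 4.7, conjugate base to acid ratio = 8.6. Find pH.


pH = pKa + log10([A-]/[HA])
pH = 4.7 + log10(8.6)
pH = 5.6345

5.6345


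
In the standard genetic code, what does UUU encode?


Standard genetic code lookup.
Codon UUU -> Phe

Phe


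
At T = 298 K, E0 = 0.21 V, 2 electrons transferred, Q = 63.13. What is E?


E = E0 - (RT/nF) * ln(Q)
E = 0.21 - (8.314 * 298 / (2 * 96485)) * ln(63.13)
E = 0.1568 V

0.1568 V


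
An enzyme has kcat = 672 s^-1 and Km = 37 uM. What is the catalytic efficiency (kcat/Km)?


Catalytic efficiency = kcat / Km
= 672 / 37
= 18.1622 uM^-1*s^-1

18.1622 uM^-1*s^-1


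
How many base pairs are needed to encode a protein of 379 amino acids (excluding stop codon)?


Each amino acid = 1 codon = 3 bp
bp = 379 * 3 = 1137 bp

1137 bp


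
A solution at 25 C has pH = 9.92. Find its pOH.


pOH = 14 - pH
pOH = 14 - 9.92
pOH = 4.08

4.08


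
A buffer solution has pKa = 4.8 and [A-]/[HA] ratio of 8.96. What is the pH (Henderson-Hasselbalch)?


pH = pKa + log10([A-]/[HA])
pH = 4.8 + log10(8.96)
pH = 5.7523

5.7523


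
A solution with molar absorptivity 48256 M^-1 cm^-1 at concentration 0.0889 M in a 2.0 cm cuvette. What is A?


A = epsilon * c * l
A = 48256 * 0.0889 * 2.0
A = 8579.9168

8579.9168


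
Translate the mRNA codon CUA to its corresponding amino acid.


Standard genetic code lookup.
Codon CUA -> Leu

Leu


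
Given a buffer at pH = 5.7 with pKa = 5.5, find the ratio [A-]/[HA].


[A-]/[HA] = 10^(pH - pKa)
= 10^(5.7 - 5.5)
= 1.5849

1.5849


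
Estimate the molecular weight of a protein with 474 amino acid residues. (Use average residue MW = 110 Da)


MW = n_residues * 110 Da
MW = 474 * 110
MW = 52140 Da

52140 Da


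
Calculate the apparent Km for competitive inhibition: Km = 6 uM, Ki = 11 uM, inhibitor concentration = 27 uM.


Km_app = Km * (1 + [I]/Ki)
Km_app = 6 * (1 + 27/11)
Km_app = 20.7273 uM

20.7273 uM


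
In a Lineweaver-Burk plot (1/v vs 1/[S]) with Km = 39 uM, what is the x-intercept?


x-intercept = -1/Km
= -1/39
= -0.0256 1/uM

-0.0256 1/uM


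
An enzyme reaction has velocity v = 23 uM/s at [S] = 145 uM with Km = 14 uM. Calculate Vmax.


Vmax = v * (Km + [S]) / [S]
Vmax = 23 * (14 + 145) / 145
Vmax = 25.2207 uM/s

25.2207 uM/s


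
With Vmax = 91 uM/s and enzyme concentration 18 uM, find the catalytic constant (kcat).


kcat = Vmax / [E]t
kcat = 91 / 18
kcat = 5.0556 s^-1

5.0556 s^-1


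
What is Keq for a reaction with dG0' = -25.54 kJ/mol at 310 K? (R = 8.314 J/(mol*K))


Keq = exp(-dG0 * 1000 / (R * T))
Keq = exp(-(-25.54) * 1000 / (8.314 * 310))
Keq = 20119.4345

20119.4345


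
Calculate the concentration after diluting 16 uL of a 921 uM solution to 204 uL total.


C2 = C1 * V1 / V2
C2 = 921 * 16 / 204
C2 = 72.2353 uM

72.2353 uM


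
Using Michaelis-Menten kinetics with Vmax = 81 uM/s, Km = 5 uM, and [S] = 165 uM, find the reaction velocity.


v = Vmax * [S] / (Km + [S])
v = 81 * 165 / (5 + 165)
v = 78.6176 uM/s

78.6176 uM/s


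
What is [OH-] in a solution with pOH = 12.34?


[OH-] = 10^(-pOH)
[OH-] = 10^(-12.34)
[OH-] = 4.571e-13 M

4.571e-13 M


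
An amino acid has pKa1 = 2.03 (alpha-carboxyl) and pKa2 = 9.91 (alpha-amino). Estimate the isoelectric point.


pI = (pKa1 + pKa2) / 2
pI = (2.03 + 9.91) / 2
pI = 5.97

5.97


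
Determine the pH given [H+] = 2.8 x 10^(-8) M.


pH = -log10([H+])
pH = -log10(2.8 x 10^(-8))
pH = 7.5528

7.5528


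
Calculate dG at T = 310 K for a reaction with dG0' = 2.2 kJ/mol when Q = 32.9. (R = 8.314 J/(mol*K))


dG = dG0' + RT * ln(Q) / 1000
dG = 2.2 + 8.314 * 310 * ln(32.9) / 1000
dG = 11.2039 kJ/mol

11.2039 kJ/mol


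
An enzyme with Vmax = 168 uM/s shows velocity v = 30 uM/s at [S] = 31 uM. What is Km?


Km = [S] * (Vmax - v) / v
Km = 31 * (168 - 30) / 30
Km = 142.6 uM

142.6 uM


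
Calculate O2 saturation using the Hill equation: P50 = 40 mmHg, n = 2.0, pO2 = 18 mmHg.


Y = pO2^n / (P50^n + pO2^n)
Y = 18^2.0 / (40^2.0 + 18^2.0)
Y = 16.84%

16.84%


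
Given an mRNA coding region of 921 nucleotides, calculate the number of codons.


codons = nucleotides / 3
codons = 921 / 3 = 307

307


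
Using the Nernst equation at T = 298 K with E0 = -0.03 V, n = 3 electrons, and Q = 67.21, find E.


E = E0 - (RT/nF) * ln(Q)
E = -0.03 - (8.314 * 298 / (3 * 96485)) * ln(67.21)
E = -0.066 V

-0.066 V


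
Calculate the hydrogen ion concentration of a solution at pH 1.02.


[H+] = 10^(-pH)
[H+] = 10^(-1.02)
[H+] = 0.0955 M

0.0955 M


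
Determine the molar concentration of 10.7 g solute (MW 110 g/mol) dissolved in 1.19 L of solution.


C = (mass / MW) / volume
C = (10.7 / 110) / 1.19
C = 0.0817 M

0.0817 M


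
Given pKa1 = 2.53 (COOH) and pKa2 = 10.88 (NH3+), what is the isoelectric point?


pI = (pKa1 + pKa2) / 2
pI = (2.53 + 10.88) / 2
pI = 6.705

6.705


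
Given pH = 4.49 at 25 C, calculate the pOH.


pOH = 14 - pH
pOH = 14 - 4.49
pOH = 9.51

9.51


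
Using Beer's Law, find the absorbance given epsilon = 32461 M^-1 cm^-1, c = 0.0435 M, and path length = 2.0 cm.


A = epsilon * c * l
A = 32461 * 0.0435 * 2.0
A = 2824.107

2824.107


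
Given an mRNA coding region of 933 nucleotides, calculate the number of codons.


codons = nucleotides / 3
codons = 933 / 3 = 311

311


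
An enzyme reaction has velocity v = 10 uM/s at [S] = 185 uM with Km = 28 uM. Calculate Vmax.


Vmax = v * (Km + [S]) / [S]
Vmax = 10 * (28 + 185) / 185
Vmax = 11.5135 uM/s

11.5135 uM/s


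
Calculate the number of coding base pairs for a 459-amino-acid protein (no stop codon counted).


Each amino acid = 1 codon = 3 bp
bp = 459 * 3 = 1377 bp

1377 bp


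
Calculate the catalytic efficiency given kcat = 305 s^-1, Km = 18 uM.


Catalytic efficiency = kcat / Km
= 305 / 18
= 16.9444 uM^-1*s^-1

16.9444 uM^-1*s^-1


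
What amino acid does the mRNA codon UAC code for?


Standard genetic code lookup.
Codon UAC -> Tyr

Tyr


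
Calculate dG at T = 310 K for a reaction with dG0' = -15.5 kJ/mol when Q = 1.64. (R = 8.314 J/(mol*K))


dG = dG0' + RT * ln(Q) / 1000
dG = -15.5 + 8.314 * 310 * ln(1.64) / 1000
dG = -14.225 kJ/mol

-14.225 kJ/mol


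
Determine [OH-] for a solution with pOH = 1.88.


[OH-] = 10^(-pOH)
[OH-] = 10^(-1.88)
[OH-] = 0.0132 M

0.0132 M


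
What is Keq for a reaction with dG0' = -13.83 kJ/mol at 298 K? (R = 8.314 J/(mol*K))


Keq = exp(-dG0 * 1000 / (R * T))
Keq = exp(-(-13.83) * 1000 / (8.314 * 298))
Keq = 265.623

265.623


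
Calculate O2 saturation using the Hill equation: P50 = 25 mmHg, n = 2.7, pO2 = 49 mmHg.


Y = pO2^n / (P50^n + pO2^n)
Y = 49^2.7 / (25^2.7 + 49^2.7)
Y = 86.02%

86.02%


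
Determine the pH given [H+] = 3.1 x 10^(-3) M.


pH = -log10([H+])
pH = -log10(3.1 x 10^(-3))
pH = 2.5086

2.5086


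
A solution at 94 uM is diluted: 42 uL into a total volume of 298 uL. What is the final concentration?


C2 = C1 * V1 / V2
C2 = 94 * 42 / 298
C2 = 13.2483 uM

13.2483 uM


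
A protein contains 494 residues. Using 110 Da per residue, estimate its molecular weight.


MW = n_residues * 110 Da
MW = 494 * 110
MW = 54340 Da

54340 Da


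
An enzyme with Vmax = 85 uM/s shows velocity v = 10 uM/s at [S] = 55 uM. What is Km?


Km = [S] * (Vmax - v) / v
Km = 55 * (85 - 10) / 10
Km = 412.5 uM

412.5 uM


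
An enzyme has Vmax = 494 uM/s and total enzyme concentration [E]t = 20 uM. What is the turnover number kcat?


kcat = Vmax / [E]t
kcat = 494 / 20
kcat = 24.7 s^-1

24.7 s^-1


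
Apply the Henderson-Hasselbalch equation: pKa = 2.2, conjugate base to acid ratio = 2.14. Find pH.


pH = pKa + log10([A-]/[HA])
pH = 2.2 + log10(2.14)
pH = 2.5304

2.5304


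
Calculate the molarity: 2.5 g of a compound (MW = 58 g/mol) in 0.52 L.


C = (mass / MW) / volume
C = (2.5 / 58) / 0.52
C = 0.0829 M

0.0829 M


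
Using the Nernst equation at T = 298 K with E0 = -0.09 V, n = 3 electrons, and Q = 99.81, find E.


E = E0 - (RT/nF) * ln(Q)
E = -0.09 - (8.314 * 298 / (3 * 96485)) * ln(99.81)
E = -0.1294 V

-0.1294 V


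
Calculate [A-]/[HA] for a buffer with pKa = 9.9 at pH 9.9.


[A-]/[HA] = 10^(pH - pKa)
= 10^(9.9 - 9.9)
= 1.0

1.0


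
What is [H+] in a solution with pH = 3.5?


[H+] = 10^(-pH)
[H+] = 10^(-3.5)
[H+] = 3.162e-04 M

3.162e-04 M


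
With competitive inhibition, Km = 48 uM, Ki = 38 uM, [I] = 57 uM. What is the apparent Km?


Km_app = Km * (1 + [I]/Ki)
Km_app = 48 * (1 + 57/38)
Km_app = 120.0 uM

120.0 uM


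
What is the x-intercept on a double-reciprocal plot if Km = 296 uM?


x-intercept = -1/Km
= -1/296
= -0.0034 1/uM

-0.0034 1/uM


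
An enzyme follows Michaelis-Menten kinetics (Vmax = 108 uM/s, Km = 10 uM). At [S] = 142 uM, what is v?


v = Vmax * [S] / (Km + [S])
v = 108 * 142 / (10 + 142)
v = 100.8947 uM/s

100.8947 uM/s


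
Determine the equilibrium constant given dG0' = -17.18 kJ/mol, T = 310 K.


Keq = exp(-dG0 * 1000 / (R * T))
Keq = exp(-(-17.18) * 1000 / (8.314 * 310))
Keq = 785.0812

785.0812


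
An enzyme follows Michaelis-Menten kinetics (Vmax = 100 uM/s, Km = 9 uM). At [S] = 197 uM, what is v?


v = Vmax * [S] / (Km + [S])
v = 100 * 197 / (9 + 197)
v = 95.6311 uM/s

95.6311 uM/s


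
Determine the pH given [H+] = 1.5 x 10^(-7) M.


pH = -log10([H+])
pH = -log10(1.5 x 10^(-7))
pH = 6.8239

6.8239


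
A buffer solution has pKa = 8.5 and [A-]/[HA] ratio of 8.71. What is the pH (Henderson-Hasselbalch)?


pH = pKa + log10([A-]/[HA])
pH = 8.5 + log10(8.71)
pH = 9.44

9.44


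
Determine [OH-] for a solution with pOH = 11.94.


[OH-] = 10^(-pOH)
[OH-] = 10^(-11.94)
[OH-] = 1.148e-12 M

1.148e-12 M


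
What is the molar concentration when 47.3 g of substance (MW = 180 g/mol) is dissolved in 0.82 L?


C = (mass / MW) / volume
C = (47.3 / 180) / 0.82
C = 0.3205 M

0.3205 M


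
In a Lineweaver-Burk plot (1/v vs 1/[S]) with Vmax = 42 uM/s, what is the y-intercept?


y-intercept = 1/Vmax
= 1/42
= 0.0238 s/uM

0.0238 s/uM


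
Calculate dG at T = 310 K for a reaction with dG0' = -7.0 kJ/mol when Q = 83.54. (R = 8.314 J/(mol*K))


dG = dG0' + RT * ln(Q) / 1000
dG = -7.0 + 8.314 * 310 * ln(83.54) / 1000
dG = 4.4056 kJ/mol

4.4056 kJ/mol


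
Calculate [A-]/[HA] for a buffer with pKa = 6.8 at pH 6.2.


[A-]/[HA] = 10^(pH - pKa)
= 10^(6.2 - 6.8)
= 0.2512

0.2512


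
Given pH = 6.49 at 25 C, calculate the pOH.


pOH = 14 - pH
pOH = 14 - 6.49
pOH = 7.51

7.51


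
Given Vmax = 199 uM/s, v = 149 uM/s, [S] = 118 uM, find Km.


Km = [S] * (Vmax - v) / v
Km = 118 * (199 - 149) / 149
Km = 39.5973 uM

39.5973 uM


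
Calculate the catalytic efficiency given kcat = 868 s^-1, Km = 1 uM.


Catalytic efficiency = kcat / Km
= 868 / 1
= 868.0 uM^-1*s^-1

868.0 uM^-1*s^-1


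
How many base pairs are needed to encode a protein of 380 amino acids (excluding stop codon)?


Each amino acid = 1 codon = 3 bp
bp = 380 * 3 = 1140 bp

1140 bp


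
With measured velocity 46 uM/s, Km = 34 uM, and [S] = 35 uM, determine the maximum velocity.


Vmax = v * (Km + [S]) / [S]
Vmax = 46 * (34 + 35) / 35
Vmax = 90.6857 uM/s

90.6857 uM/s


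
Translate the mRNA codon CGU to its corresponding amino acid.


Standard genetic code lookup.
Codon CGU -> Arg

Arg


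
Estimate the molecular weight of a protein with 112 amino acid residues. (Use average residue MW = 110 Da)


MW = n_residues * 110 Da
MW = 112 * 110
MW = 12320 Da

12320 Da


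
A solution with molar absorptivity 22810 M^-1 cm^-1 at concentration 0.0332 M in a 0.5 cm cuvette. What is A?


A = epsilon * c * l
A = 22810 * 0.0332 * 0.5
A = 378.646

378.646


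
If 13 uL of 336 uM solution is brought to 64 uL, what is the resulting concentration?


C2 = C1 * V1 / V2
C2 = 336 * 13 / 64
C2 = 68.25 uM

68.25 uM


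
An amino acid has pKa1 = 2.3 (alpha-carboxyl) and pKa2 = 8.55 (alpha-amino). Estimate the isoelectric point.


pI = (pKa1 + pKa2) / 2
pI = (2.3 + 8.55) / 2
pI = 5.425

5.425


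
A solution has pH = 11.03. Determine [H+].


[H+] = 10^(-pH)
[H+] = 10^(-11.03)
[H+] = 9.333e-12 M

9.333e-12 M


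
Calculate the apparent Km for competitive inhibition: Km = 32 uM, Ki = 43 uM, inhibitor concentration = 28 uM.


Km_app = Km * (1 + [I]/Ki)
Km_app = 32 * (1 + 28/43)
Km_app = 52.8372 uM

52.8372 uM


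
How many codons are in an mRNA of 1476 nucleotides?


codons = nucleotides / 3
codons = 1476 / 3 = 492

492


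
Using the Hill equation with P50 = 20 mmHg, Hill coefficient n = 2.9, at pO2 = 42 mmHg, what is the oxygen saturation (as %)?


Y = pO2^n / (P50^n + pO2^n)
Y = 42^2.9 / (20^2.9 + 42^2.9)
Y = 89.58%

89.58%


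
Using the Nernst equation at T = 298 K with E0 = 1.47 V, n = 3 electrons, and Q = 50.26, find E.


E = E0 - (RT/nF) * ln(Q)
E = 1.47 - (8.314 * 298 / (3 * 96485)) * ln(50.26)
E = 1.4365 V

1.4365 V


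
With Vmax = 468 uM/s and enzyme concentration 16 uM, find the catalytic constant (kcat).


kcat = Vmax / [E]t
kcat = 468 / 16
kcat = 29.25 s^-1

29.25 s^-1


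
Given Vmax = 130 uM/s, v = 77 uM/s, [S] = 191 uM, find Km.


Km = [S] * (Vmax - v) / v
Km = 191 * (130 - 77) / 77
Km = 131.4675 uM

131.4675 uM


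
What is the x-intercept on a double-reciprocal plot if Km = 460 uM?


x-intercept = -1/Km
= -1/460
= -0.0022 1/uM

-0.0022 1/uM


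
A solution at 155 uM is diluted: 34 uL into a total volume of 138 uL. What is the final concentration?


C2 = C1 * V1 / V2
C2 = 155 * 34 / 138
C2 = 38.1884 uM

38.1884 uM


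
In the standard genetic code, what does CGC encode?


Standard genetic code lookup.
Codon CGC -> Arg

Arg


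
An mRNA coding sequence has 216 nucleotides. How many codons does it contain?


codons = nucleotides / 3
codons = 216 / 3 = 72

72


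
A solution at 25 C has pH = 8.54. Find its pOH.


pOH = 14 - pH
pOH = 14 - 8.54
pOH = 5.46

5.46


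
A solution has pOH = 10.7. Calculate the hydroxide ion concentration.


[OH-] = 10^(-pOH)
[OH-] = 10^(-10.7)
[OH-] = 1.995e-11 M

1.995e-11 M


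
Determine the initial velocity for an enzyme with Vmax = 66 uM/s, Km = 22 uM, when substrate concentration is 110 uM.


v = Vmax * [S] / (Km + [S])
v = 66 * 110 / (22 + 110)
v = 55.0 uM/s

55.0 uM/s


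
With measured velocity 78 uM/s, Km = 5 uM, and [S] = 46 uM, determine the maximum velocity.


Vmax = v * (Km + [S]) / [S]
Vmax = 78 * (5 + 46) / 46
Vmax = 86.4783 uM/s

86.4783 uM/s


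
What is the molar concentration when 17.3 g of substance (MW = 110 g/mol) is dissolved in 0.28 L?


C = (mass / MW) / volume
C = (17.3 / 110) / 0.28
C = 0.5617 M

0.5617 M


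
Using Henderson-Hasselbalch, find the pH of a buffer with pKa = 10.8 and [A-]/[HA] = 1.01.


pH = pKa + log10([A-]/[HA])
pH = 10.8 + log10(1.01)
pH = 10.8043

10.8043


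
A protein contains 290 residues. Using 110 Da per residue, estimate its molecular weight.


MW = n_residues * 110 Da
MW = 290 * 110
MW = 31900 Da

31900 Da


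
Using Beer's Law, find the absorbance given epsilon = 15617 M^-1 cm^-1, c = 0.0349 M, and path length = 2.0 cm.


A = epsilon * c * l
A = 15617 * 0.0349 * 2.0
A = 1090.0666

1090.0666


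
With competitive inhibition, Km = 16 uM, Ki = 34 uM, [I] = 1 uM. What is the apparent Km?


Km_app = Km * (1 + [I]/Ki)
Km_app = 16 * (1 + 1/34)
Km_app = 16.4706 uM

16.4706 uM


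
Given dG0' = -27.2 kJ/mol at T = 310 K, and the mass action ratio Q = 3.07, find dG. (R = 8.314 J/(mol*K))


dG = dG0' + RT * ln(Q) / 1000
dG = -27.2 + 8.314 * 310 * ln(3.07) / 1000
dG = -24.3091 kJ/mol

-24.3091 kJ/mol


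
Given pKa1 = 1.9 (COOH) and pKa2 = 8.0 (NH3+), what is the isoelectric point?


pI = (pKa1 + pKa2) / 2
pI = (1.9 + 8.0) / 2
pI = 4.95

4.95


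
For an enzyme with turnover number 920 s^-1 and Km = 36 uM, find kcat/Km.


Catalytic efficiency = kcat / Km
= 920 / 36
= 25.5556 uM^-1*s^-1

25.5556 uM^-1*s^-1


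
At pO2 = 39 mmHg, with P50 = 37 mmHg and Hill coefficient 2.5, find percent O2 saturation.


Y = pO2^n / (P50^n + pO2^n)
Y = 39^2.5 / (37^2.5 + 39^2.5)
Y = 53.29%

53.29%


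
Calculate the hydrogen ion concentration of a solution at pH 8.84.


[H+] = 10^(-pH)
[H+] = 10^(-8.84)
[H+] = 1.445e-09 M

1.445e-09 M


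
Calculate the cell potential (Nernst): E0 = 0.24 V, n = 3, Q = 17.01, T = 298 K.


E = E0 - (RT/nF) * ln(Q)
E = 0.24 - (8.314 * 298 / (3 * 96485)) * ln(17.01)
E = 0.2157 V

0.2157 V


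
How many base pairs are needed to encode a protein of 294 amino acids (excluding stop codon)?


Each amino acid = 1 codon = 3 bp
bp = 294 * 3 = 882 bp

882 bp


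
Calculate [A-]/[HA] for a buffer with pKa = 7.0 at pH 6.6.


[A-]/[HA] = 10^(pH - pKa)
= 10^(6.6 - 7.0)
= 0.3981

0.3981


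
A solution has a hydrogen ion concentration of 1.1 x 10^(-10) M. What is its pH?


pH = -log10([H+])
pH = -log10(1.1 x 10^(-10))
pH = 9.9586

9.9586


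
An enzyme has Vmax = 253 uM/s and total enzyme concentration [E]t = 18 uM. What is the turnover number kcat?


kcat = Vmax / [E]t
kcat = 253 / 18
kcat = 14.0556 s^-1

14.0556 s^-1


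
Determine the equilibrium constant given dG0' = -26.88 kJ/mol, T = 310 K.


Keq = exp(-dG0 * 1000 / (R * T))
Keq = exp(-(-26.88) * 1000 / (8.314 * 310))
Keq = 33838.5986

33838.5986


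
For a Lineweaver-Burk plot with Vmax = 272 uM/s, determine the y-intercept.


y-intercept = 1/Vmax
= 1/272
= 0.0037 s/uM

0.0037 s/uM


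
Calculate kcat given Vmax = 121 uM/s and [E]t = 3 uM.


kcat = Vmax / [E]t
kcat = 121 / 3
kcat = 40.3333 s^-1

40.3333 s^-1


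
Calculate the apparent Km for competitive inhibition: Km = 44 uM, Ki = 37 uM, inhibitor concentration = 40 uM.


Km_app = Km * (1 + [I]/Ki)
Km_app = 44 * (1 + 40/37)
Km_app = 91.5676 uM

91.5676 uM


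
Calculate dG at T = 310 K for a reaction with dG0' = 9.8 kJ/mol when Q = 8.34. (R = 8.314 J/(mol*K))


dG = dG0' + RT * ln(Q) / 1000
dG = 9.8 + 8.314 * 310 * ln(8.34) / 1000
dG = 15.2667 kJ/mol

15.2667 kJ/mol


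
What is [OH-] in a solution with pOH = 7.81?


[OH-] = 10^(-pOH)
[OH-] = 10^(-7.81)
[OH-] = 1.549e-08 M

1.549e-08 M


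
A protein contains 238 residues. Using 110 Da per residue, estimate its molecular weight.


MW = n_residues * 110 Da
MW = 238 * 110
MW = 26180 Da

26180 Da


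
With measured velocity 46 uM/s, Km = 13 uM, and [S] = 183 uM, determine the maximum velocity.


Vmax = v * (Km + [S]) / [S]
Vmax = 46 * (13 + 183) / 183
Vmax = 49.2678 uM/s

49.2678 uM/s


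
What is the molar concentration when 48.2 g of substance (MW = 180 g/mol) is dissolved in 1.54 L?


C = (mass / MW) / volume
C = (48.2 / 180) / 1.54
C = 0.1739 M

0.1739 M


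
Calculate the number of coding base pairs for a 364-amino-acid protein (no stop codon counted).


Each amino acid = 1 codon = 3 bp
bp = 364 * 3 = 1092 bp

1092 bp


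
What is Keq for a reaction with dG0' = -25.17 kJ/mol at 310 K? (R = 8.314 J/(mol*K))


Keq = exp(-dG0 * 1000 / (R * T))
Keq = exp(-(-25.17) * 1000 / (8.314 * 310))
Keq = 17428.8586

17428.8586


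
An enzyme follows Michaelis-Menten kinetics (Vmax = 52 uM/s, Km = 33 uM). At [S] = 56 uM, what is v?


v = Vmax * [S] / (Km + [S])
v = 52 * 56 / (33 + 56)
v = 32.7191 uM/s

32.7191 uM/s


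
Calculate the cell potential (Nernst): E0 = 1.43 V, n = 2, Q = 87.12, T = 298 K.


E = E0 - (RT/nF) * ln(Q)
E = 1.43 - (8.314 * 298 / (2 * 96485)) * ln(87.12)
E = 1.3726 V

1.3726 V


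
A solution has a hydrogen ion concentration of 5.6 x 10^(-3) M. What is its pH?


pH = -log10([H+])
pH = -log10(5.6 x 10^(-3))
pH = 2.2518

2.2518


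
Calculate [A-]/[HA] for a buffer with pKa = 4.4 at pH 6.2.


[A-]/[HA] = 10^(pH - pKa)
= 10^(6.2 - 4.4)
= 63.0957

63.0957


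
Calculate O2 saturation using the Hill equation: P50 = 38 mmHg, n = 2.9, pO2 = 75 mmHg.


Y = pO2^n / (P50^n + pO2^n)
Y = 75^2.9 / (38^2.9 + 75^2.9)
Y = 87.78%

87.78%


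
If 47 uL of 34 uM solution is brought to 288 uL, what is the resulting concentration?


C2 = C1 * V1 / V2
C2 = 34 * 47 / 288
C2 = 5.5486 uM

5.5486 uM


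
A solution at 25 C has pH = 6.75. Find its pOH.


pOH = 14 - pH
pOH = 14 - 6.75
pOH = 7.25

7.25


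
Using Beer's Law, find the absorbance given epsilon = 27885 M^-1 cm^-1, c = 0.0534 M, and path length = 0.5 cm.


A = epsilon * c * l
A = 27885 * 0.0534 * 0.5
A = 744.5295

744.5295


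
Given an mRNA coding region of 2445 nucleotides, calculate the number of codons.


codons = nucleotides / 3
codons = 2445 / 3 = 815

815


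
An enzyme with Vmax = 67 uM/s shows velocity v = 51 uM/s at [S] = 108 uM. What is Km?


Km = [S] * (Vmax - v) / v
Km = 108 * (67 - 51) / 51
Km = 33.8824 uM

33.8824 uM


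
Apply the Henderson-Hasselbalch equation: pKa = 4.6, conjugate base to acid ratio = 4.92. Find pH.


pH = pKa + log10([A-]/[HA])
pH = 4.6 + log10(4.92)
pH = 5.292

5.292


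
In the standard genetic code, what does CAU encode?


Standard genetic code lookup.
Codon CAU -> His

His


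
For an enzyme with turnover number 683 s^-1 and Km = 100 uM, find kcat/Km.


Catalytic efficiency = kcat / Km
= 683 / 100
= 6.83 uM^-1*s^-1

6.83 uM^-1*s^-1


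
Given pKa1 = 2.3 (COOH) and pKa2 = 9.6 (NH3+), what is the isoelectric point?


pI = (pKa1 + pKa2) / 2
pI = (2.3 + 9.6) / 2
pI = 5.95

5.95


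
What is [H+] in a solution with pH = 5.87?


[H+] = 10^(-pH)
[H+] = 10^(-5.87)
[H+] = 1.349e-06 M

1.349e-06 M


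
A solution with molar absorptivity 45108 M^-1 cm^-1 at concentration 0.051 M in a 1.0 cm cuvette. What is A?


A = epsilon * c * l
A = 45108 * 0.051 * 1.0
A = 2300.508

2300.508


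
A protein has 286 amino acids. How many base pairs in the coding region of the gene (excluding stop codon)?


Each amino acid = 1 codon = 3 bp
bp = 286 * 3 = 858 bp

858 bp


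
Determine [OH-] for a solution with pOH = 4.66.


[OH-] = 10^(-pOH)
[OH-] = 10^(-4.66)
[OH-] = 2.188e-05 M

2.188e-05 M


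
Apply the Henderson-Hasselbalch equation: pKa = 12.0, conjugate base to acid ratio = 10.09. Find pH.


pH = pKa + log10([A-]/[HA])
pH = 12.0 + log10(10.09)
pH = 13.0039

13.0039


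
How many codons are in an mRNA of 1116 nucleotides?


codons = nucleotides / 3
codons = 1116 / 3 = 372

372


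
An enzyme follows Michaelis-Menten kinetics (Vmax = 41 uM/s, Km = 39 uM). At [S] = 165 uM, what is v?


v = Vmax * [S] / (Km + [S])
v = 41 * 165 / (39 + 165)
v = 33.1618 uM/s

33.1618 uM/s


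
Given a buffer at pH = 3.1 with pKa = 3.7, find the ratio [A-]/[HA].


[A-]/[HA] = 10^(pH - pKa)
= 10^(3.1 - 3.7)
= 0.2512

0.2512


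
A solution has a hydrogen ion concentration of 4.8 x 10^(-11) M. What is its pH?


pH = -log10([H+])
pH = -log10(4.8 x 10^(-11))
pH = 10.3188

10.3188


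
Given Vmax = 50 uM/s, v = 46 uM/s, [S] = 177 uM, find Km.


Km = [S] * (Vmax - v) / v
Km = 177 * (50 - 46) / 46
Km = 15.3913 uM

15.3913 uM


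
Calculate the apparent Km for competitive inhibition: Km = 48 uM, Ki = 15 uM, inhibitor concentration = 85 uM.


Km_app = Km * (1 + [I]/Ki)
Km_app = 48 * (1 + 85/15)
Km_app = 320.0 uM

320.0 uM


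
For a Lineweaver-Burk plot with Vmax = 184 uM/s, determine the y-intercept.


y-intercept = 1/Vmax
= 1/184
= 0.0054 s/uM

0.0054 s/uM


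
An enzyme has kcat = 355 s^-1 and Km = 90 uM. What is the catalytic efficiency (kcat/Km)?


Catalytic efficiency = kcat / Km
= 355 / 90
= 3.9444 uM^-1*s^-1

3.9444 uM^-1*s^-1


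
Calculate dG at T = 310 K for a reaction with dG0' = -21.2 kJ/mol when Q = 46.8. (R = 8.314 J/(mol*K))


dG = dG0' + RT * ln(Q) / 1000
dG = -21.2 + 8.314 * 310 * ln(46.8) / 1000
dG = -11.2879 kJ/mol

-11.2879 kJ/mol


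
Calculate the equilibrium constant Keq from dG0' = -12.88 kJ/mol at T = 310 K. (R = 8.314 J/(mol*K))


Keq = exp(-dG0 * 1000 / (R * T))
Keq = exp(-(-12.88) * 1000 / (8.314 * 310))
Keq = 148.0278

148.0278


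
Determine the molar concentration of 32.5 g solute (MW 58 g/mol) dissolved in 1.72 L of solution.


C = (mass / MW) / volume
C = (32.5 / 58) / 1.72
C = 0.3258 M

0.3258 M


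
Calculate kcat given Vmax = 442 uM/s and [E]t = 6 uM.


kcat = Vmax / [E]t
kcat = 442 / 6
kcat = 73.6667 s^-1

73.6667 s^-1


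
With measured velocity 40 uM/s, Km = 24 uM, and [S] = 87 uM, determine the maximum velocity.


Vmax = v * (Km + [S]) / [S]
Vmax = 40 * (24 + 87) / 87
Vmax = 51.0345 uM/s

51.0345 uM/s


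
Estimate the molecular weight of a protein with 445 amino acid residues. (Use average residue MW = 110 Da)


MW = n_residues * 110 Da
MW = 445 * 110
MW = 48950 Da

48950 Da


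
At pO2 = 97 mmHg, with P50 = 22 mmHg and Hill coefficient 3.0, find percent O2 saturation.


Y = pO2^n / (P50^n + pO2^n)
Y = 97^3.0 / (22^3.0 + 97^3.0)
Y = 98.85%

98.85%


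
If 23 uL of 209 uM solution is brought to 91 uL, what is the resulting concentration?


C2 = C1 * V1 / V2
C2 = 209 * 23 / 91
C2 = 52.8242 uM

52.8242 uM


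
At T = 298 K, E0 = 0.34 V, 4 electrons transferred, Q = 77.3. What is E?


E = E0 - (RT/nF) * ln(Q)
E = 0.34 - (8.314 * 298 / (4 * 96485)) * ln(77.3)
E = 0.3121 V

0.3121 V


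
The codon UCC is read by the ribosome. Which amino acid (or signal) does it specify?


Standard genetic code lookup.
Codon UCC -> Ser

Ser


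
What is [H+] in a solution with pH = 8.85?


[H+] = 10^(-pH)
[H+] = 10^(-8.85)
[H+] = 1.413e-09 M

1.413e-09 M


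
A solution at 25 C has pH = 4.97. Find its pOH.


pOH = 14 - pH
pOH = 14 - 4.97
pOH = 9.03

9.03


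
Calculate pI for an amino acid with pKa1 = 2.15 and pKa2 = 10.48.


pI = (pKa1 + pKa2) / 2
pI = (2.15 + 10.48) / 2
pI = 6.315

6.315


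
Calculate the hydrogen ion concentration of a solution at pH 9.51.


[H+] = 10^(-pH)
[H+] = 10^(-9.51)
[H+] = 3.090e-10 M

3.090e-10 M


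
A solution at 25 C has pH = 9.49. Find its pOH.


pOH = 14 - pH
pOH = 14 - 9.49
pOH = 4.51

4.51


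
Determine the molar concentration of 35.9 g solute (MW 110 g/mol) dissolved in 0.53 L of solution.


C = (mass / MW) / volume
C = (35.9 / 110) / 0.53
C = 0.6158 M

0.6158 M


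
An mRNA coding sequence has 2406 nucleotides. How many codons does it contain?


codons = nucleotides / 3
codons = 2406 / 3 = 802

802


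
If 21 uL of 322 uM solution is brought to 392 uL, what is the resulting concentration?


C2 = C1 * V1 / V2
C2 = 322 * 21 / 392
C2 = 17.25 uM

17.25 uM


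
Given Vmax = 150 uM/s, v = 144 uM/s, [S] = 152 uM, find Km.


Km = [S] * (Vmax - v) / v
Km = 152 * (150 - 144) / 144
Km = 6.3333 uM

6.3333 uM


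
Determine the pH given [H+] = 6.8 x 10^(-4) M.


pH = -log10([H+])
pH = -log10(6.8 x 10^(-4))
pH = 3.1675

3.1675


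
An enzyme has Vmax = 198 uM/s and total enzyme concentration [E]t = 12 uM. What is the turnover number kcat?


kcat = Vmax / [E]t
kcat = 198 / 12
kcat = 16.5 s^-1

16.5 s^-1


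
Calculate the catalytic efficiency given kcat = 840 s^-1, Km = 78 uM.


Catalytic efficiency = kcat / Km
= 840 / 78
= 10.7692 uM^-1*s^-1

10.7692 uM^-1*s^-1


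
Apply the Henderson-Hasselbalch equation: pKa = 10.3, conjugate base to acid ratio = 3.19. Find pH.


pH = pKa + log10([A-]/[HA])
pH = 10.3 + log10(3.19)
pH = 10.8038

10.8038


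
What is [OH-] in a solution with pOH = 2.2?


[OH-] = 10^(-pOH)
[OH-] = 10^(-2.2)
[OH-] = 0.0063 M

0.0063 M


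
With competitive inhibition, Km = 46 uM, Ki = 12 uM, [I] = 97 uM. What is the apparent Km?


Km_app = Km * (1 + [I]/Ki)
Km_app = 46 * (1 + 97/12)
Km_app = 417.8333 uM

417.8333 uM


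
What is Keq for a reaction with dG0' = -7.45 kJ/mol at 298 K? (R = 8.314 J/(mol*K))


Keq = exp(-dG0 * 1000 / (R * T))
Keq = exp(-(-7.45) * 1000 / (8.314 * 298))
Keq = 20.2261

20.2261


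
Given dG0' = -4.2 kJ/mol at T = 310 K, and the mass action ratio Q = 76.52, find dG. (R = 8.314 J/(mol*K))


dG = dG0' + RT * ln(Q) / 1000
dG = -4.2 + 8.314 * 310 * ln(76.52) / 1000
dG = 6.9793 kJ/mol

6.9793 kJ/mol


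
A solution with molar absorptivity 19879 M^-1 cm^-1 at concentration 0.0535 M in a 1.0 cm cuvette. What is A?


A = epsilon * c * l
A = 19879 * 0.0535 * 1.0
A = 1063.5265

1063.5265


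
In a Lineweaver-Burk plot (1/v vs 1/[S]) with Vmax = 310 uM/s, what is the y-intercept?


y-intercept = 1/Vmax
= 1/310
= 0.0032 s/uM

0.0032 s/uM


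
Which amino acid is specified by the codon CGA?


Standard genetic code lookup.
Codon CGA -> Arg

Arg


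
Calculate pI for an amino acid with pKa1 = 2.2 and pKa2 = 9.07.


pI = (pKa1 + pKa2) / 2
pI = (2.2 + 9.07) / 2
pI = 5.635

5.635


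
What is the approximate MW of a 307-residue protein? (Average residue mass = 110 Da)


MW = n_residues * 110 Da
MW = 307 * 110
MW = 33770 Da

33770 Da


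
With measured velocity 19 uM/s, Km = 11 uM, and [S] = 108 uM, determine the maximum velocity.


Vmax = v * (Km + [S]) / [S]
Vmax = 19 * (11 + 108) / 108
Vmax = 20.9352 uM/s

20.9352 uM/s


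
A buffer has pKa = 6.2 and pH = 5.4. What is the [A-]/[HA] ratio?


[A-]/[HA] = 10^(pH - pKa)
= 10^(5.4 - 6.2)
= 0.1585

0.1585


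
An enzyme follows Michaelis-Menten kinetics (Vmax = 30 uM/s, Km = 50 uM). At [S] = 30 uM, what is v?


v = Vmax * [S] / (Km + [S])
v = 30 * 30 / (50 + 30)
v = 11.25 uM/s

11.25 uM/s


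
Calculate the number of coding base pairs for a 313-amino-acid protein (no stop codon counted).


Each amino acid = 1 codon = 3 bp
bp = 313 * 3 = 939 bp

939 bp


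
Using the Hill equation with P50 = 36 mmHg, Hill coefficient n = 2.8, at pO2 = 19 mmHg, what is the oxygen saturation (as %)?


Y = pO2^n / (P50^n + pO2^n)
Y = 19^2.8 / (36^2.8 + 19^2.8)
Y = 14.31%

14.31%


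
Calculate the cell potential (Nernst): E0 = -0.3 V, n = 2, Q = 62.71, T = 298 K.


E = E0 - (RT/nF) * ln(Q)
E = -0.3 - (8.314 * 298 / (2 * 96485)) * ln(62.71)
E = -0.3531 V

-0.3531 V


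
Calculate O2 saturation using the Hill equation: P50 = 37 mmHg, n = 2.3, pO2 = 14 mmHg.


Y = pO2^n / (P50^n + pO2^n)
Y = 14^2.3 / (37^2.3 + 14^2.3)
Y = 9.66%

9.66%


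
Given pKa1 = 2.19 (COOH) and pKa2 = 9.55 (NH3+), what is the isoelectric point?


pI = (pKa1 + pKa2) / 2
pI = (2.19 + 9.55) / 2
pI = 5.87

5.87


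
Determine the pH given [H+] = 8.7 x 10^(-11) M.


pH = -log10([H+])
pH = -log10(8.7 x 10^(-11))
pH = 10.0605

10.0605


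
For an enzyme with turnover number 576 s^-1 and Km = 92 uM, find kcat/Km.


Catalytic efficiency = kcat / Km
= 576 / 92
= 6.2609 uM^-1*s^-1

6.2609 uM^-1*s^-1


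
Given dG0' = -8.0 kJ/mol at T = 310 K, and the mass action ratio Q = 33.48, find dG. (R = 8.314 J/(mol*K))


dG = dG0' + RT * ln(Q) / 1000
dG = -8.0 + 8.314 * 310 * ln(33.48) / 1000
dG = 1.0489 kJ/mol

1.0489 kJ/mol


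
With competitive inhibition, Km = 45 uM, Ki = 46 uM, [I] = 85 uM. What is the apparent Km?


Km_app = Km * (1 + [I]/Ki)
Km_app = 45 * (1 + 85/46)
Km_app = 128.1522 uM

128.1522 uM


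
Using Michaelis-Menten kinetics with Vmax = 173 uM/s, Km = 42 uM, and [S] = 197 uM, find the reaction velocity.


v = Vmax * [S] / (Km + [S])
v = 173 * 197 / (42 + 197)
v = 142.5983 uM/s

142.5983 uM/s


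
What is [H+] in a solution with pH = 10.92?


[H+] = 10^(-pH)
[H+] = 10^(-10.92)
[H+] = 1.202e-11 M

1.202e-11 M


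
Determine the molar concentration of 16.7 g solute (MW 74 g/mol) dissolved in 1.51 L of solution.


C = (mass / MW) / volume
C = (16.7 / 74) / 1.51
C = 0.1495 M

0.1495 M


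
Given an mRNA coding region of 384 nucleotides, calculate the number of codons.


codons = nucleotides / 3
codons = 384 / 3 = 128

128


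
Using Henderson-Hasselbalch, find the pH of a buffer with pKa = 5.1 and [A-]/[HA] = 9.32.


pH = pKa + log10([A-]/[HA])
pH = 5.1 + log10(9.32)
pH = 6.0694

6.0694


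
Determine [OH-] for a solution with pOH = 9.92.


[OH-] = 10^(-pOH)
[OH-] = 10^(-9.92)
[OH-] = 1.202e-10 M

1.202e-10 M


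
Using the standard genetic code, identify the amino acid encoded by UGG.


Standard genetic code lookup.
Codon UGG -> Trp

Trp


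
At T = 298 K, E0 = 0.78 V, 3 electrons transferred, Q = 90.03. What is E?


E = E0 - (RT/nF) * ln(Q)
E = 0.78 - (8.314 * 298 / (3 * 96485)) * ln(90.03)
E = 0.7415 V

0.7415 V


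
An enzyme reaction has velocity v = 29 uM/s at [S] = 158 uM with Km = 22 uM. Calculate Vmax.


Vmax = v * (Km + [S]) / [S]
Vmax = 29 * (22 + 158) / 158
Vmax = 33.038 uM/s

33.038 uM/s


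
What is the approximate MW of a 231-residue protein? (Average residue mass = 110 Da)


MW = n_residues * 110 Da
MW = 231 * 110
MW = 25410 Da

25410 Da


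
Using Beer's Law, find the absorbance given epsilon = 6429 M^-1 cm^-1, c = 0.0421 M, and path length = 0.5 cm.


A = epsilon * c * l
A = 6429 * 0.0421 * 0.5
A = 135.3304

135.3304


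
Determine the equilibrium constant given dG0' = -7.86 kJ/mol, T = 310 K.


Keq = exp(-dG0 * 1000 / (R * T))
Keq = exp(-(-7.86) * 1000 / (8.314 * 310))
Keq = 21.1081

21.1081


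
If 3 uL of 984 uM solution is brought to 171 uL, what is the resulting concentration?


C2 = C1 * V1 / V2
C2 = 984 * 3 / 171
C2 = 17.2632 uM

17.2632 uM


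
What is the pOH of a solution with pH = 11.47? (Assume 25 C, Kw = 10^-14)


pOH = 14 - pH
pOH = 14 - 11.47
pOH = 2.53

2.53


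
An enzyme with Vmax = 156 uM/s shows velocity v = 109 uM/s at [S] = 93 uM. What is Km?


Km = [S] * (Vmax - v) / v
Km = 93 * (156 - 109) / 109
Km = 40.1009 uM

40.1009 uM


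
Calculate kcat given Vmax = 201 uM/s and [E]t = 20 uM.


kcat = Vmax / [E]t
kcat = 201 / 20
kcat = 10.05 s^-1

10.05 s^-1


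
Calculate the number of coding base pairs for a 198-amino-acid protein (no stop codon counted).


Each amino acid = 1 codon = 3 bp
bp = 198 * 3 = 594 bp

594 bp


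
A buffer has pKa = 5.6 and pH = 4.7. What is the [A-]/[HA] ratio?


[A-]/[HA] = 10^(pH - pKa)
= 10^(4.7 - 5.6)
= 0.1259

0.1259


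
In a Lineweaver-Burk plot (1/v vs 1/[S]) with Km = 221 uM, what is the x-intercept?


x-intercept = -1/Km
= -1/221
= -0.0045 1/uM

-0.0045 1/uM


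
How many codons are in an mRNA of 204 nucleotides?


codons = nucleotides / 3
codons = 204 / 3 = 68

68


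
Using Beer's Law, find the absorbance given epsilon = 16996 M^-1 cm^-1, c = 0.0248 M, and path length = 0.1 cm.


A = epsilon * c * l
A = 16996 * 0.0248 * 0.1
A = 42.1501

42.1501


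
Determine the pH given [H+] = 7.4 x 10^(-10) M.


pH = -log10([H+])
pH = -log10(7.4 x 10^(-10))
pH = 9.1308

9.1308


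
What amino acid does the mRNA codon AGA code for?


Standard genetic code lookup.
Codon AGA -> Arg

Arg


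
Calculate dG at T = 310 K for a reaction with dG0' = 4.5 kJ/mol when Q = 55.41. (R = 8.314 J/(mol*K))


dG = dG0' + RT * ln(Q) / 1000
dG = 4.5 + 8.314 * 310 * ln(55.41) / 1000
dG = 14.8474 kJ/mol

14.8474 kJ/mol


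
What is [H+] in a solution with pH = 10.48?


[H+] = 10^(-pH)
[H+] = 10^(-10.48)
[H+] = 3.311e-11 M

3.311e-11 M


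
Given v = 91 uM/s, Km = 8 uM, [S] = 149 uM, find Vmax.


Vmax = v * (Km + [S]) / [S]
Vmax = 91 * (8 + 149) / 149
Vmax = 95.8859 uM/s

95.8859 uM/s


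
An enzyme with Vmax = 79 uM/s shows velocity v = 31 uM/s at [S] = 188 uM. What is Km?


Km = [S] * (Vmax - v) / v
Km = 188 * (79 - 31) / 31
Km = 291.0968 uM

291.0968 uM


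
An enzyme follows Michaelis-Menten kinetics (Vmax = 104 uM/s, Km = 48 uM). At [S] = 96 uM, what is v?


v = Vmax * [S] / (Km + [S])
v = 104 * 96 / (48 + 96)
v = 69.3333 uM/s

69.3333 uM/s


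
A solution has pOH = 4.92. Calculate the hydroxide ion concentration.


[OH-] = 10^(-pOH)
[OH-] = 10^(-4.92)
[OH-] = 1.202e-05 M

1.202e-05 M
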